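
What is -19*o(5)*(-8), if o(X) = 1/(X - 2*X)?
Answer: -152/5 ≈ -30.400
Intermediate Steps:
o(X) = -1/X (o(X) = 1/(-X) = -1/X)
-19*o(5)*(-8) = -(-19)/5*(-8) = -19*(-⅕)*(-8) = (19/5)*(-8) = -152/5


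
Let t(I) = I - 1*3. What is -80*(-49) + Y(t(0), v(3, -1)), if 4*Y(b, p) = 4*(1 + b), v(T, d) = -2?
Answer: 3918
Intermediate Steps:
t(I) = -3 + I (t(I) = I - 3 = -3 + I)
Y(b, p) = 1 + b (Y(b, p) = (4*(1 + b))/4 = (4 + 4*b)/4 = 1 + b)
-80*(-49) + Y(t(0), v(3, -1)) = -80*(-49) + (1 + (-3 + 0)) = 3920 + (1 - 3) = 3920 - 2 = 3918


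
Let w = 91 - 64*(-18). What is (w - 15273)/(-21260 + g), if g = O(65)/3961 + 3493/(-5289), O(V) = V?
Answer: 146962348935/222702365264 ≈ 0.65990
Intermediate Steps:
w = 1243 (w = 91 + 1152 = 1243)
g = -13491988/20949729 (g = 65/3961 + 3493/(-5289) = 65*(1/3961) + 3493*(-1/5289) = 65/3961 - 3493/5289 = -13491988/20949729 ≈ -0.64402)
(w - 15273)/(-21260 + g) = (1243 - 15273)/(-21260 - 13491988/20949729) = -14030/(-445404730528/20949729) = -14030*(-20949729/445404730528) = 146962348935/222702365264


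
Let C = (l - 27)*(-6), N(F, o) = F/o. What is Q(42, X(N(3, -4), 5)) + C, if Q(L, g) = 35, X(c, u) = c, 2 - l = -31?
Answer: -1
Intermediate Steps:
l = 33 (l = 2 - 1*(-31) = 2 + 31 = 33)
C = -36 (C = (33 - 27)*(-6) = 6*(-6) = -36)
Q(42, X(N(3, -4), 5)) + C = 35 - 36 = -1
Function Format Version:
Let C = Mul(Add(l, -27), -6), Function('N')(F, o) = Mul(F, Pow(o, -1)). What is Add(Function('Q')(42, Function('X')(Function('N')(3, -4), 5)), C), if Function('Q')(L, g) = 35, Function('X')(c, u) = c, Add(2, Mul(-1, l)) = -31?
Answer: -1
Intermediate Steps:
l = 33 (l = Add(2, Mul(-1, -31)) = Add(2, 31) = 33)
C = -36 (C = Mul(Add(33, -27), -6) = Mul(6, -6) = -36)
Add(Function('Q')(42, Function('X')(Function('N')(3, -4), 5)), C) = Add(35, -36) = -1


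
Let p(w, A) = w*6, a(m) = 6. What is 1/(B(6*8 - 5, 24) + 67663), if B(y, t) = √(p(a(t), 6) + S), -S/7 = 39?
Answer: 67663/4578281806 - I*√237/4578281806 ≈ 1.4779e-5 - 3.3626e-9*I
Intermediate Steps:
S = -273 (S = -7*39 = -273)
p(w, A) = 6*w
B(y, t) = I*√237 (B(y, t) = √(6*6 - 273) = √(36 - 273) = √(-237) = I*√237)
1/(B(6*8 - 5, 24) + 67663) = 1/(I*√237 + 67663) = 1/(67663 + I*√237)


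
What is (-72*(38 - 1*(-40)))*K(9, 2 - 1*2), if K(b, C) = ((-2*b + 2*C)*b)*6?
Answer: 5458752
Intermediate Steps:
K(b, C) = 6*b*(-2*b + 2*C) (K(b, C) = (b*(-2*b + 2*C))*6 = 6*b*(-2*b + 2*C))
(-72*(38 - 1*(-40)))*K(9, 2 - 1*2) = (-72*(38 - 1*(-40)))*(12*9*((2 - 1*2) - 1*9)) = (-72*(38 + 40))*(12*9*((2 - 2) - 9)) = (-72*78)*(12*9*(0 - 9)) = -67392*9*(-9) = -5616*(-972) = 5458752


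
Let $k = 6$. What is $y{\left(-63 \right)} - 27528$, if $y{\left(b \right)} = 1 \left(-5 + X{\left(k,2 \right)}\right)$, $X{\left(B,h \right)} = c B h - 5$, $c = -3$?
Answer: $-27574$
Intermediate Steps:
$X{\left(B,h \right)} = -5 - 3 B h$ ($X{\left(B,h \right)} = - 3 B h - 5 = -5 - 3 B h$)
$y{\left(b \right)} = -46$ ($y{\left(b \right)} = 1 \left(-5 - \left(5 + 18 \cdot 2\right)\right) = 1 \left(-5 - 41\right) = 1 \left(-46\right) = -46$)
$y{\left(-63 \right)} - 27528 = -46 - 27528 = -27574$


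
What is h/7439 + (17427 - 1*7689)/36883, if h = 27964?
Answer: 1103837194/274372637 ≈ 4.0231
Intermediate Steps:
h/7439 + (17427 - 1*7689)/36883 = 27964/7439 + (17427 - 1*7689)/36883 = 27964*(1/7439) + (17427 - 7689)*(1/36883) = 27964/7439 + 9738*(1/36883) = 27964/7439 + 9738/36883 = 1103837194/274372637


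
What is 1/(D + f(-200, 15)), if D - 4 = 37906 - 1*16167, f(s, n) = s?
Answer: 1/21543 ≈ 4.6419e-5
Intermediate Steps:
D = 21743 (D = 4 + (37906 - 1*16167) = 4 + (37906 - 16167) = 4 + 21739 = 21743)
1/(D + f(-200, 15)) = 1/(21743 - 200) = 1/21543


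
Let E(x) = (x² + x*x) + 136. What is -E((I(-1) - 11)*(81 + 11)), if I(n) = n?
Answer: -2437768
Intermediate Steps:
E(x) = 136 + 2*x² (E(x) = (x² + x²) + 136 = 2*x² + 136 = 136 + 2*x²)
-E((I(-1) - 11)*(81 + 11)) = -(136 + 2*((-1 - 11)*(81 + 11))²) = -(136 + 2*(-12*92)²) = -(136 + 2*(-1104)²) = -(136 + 2*1218816) = -(136 + 2437632) = -1*2437768 = -2437768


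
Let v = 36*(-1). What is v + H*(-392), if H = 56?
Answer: -21988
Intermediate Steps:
v = -36
v + H*(-392) = -36 + 56*(-392) = -36 - 21952 = -21988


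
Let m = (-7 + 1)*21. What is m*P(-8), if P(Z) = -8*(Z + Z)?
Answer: -16128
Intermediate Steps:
P(Z) = -16*Z
m = -126 (m = -6*21 = -126)
m*P(-8) = -(-2016)*(-8) = -126*128 = -16128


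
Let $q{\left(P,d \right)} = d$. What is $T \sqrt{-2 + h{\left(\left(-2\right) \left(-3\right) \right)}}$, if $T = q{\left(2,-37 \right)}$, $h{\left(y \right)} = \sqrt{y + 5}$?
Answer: $- 37 \sqrt{-2 + \sqrt{11}} \approx -42.455$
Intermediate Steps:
$h{\left(y \right)} = \sqrt{5 + y}$
$T = -37$
$T \sqrt{-2 + h{\left(\left(-2\right) \left(-3\right) \right)}} = - 37 \sqrt{-2 + \sqrt{5 - -6}} = - 37 \sqrt{-2 + \sqrt{5 + 6}} = - 37 \sqrt{-2 + \sqrt{11}}$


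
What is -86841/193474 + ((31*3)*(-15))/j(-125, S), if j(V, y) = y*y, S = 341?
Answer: -334446921/725720974 ≈ -0.46085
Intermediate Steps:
j(V, y) = y**2
-86841/193474 + ((31*3)*(-15))/j(-125, S) = -86841/193474 + ((31*3)*(-15))/(341**2) = -86841*1/193474 + (93*(-15))/116281 = -86841/193474 - 1395*1/116281 = -86841/193474 - 45/3751 = -334446921/725720974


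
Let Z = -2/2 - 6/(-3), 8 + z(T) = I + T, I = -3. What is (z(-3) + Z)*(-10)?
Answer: 130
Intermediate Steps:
z(T) = -11 + T (z(T) = -8 + (-3 + T) = -11 + T)
Z = 1 (Z = -2*½ - 6*(-⅓) = -1 + 2 = 1)
(z(-3) + Z)*(-10) = ((-11 - 3) + 1)*(-10) = (-14 + 1)*(-10) = -13*(-10) = 130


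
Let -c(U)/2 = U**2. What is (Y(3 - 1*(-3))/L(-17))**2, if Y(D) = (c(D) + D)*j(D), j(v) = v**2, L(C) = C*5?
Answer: 5645376/7225 ≈ 781.37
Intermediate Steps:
L(C) = 5*C
c(U) = -2*U**2
Y(D) = D**2*(D - 2*D**2) (Y(D) = (-2*D**2 + D)*D**2 = (D - 2*D**2)*D**2 = D**2*(D - 2*D**2))
(Y(3 - 1*(-3))/L(-17))**2 = (((3 - 1*(-3))**3*(1 - 2*(3 - 1*(-3))))/((5*(-17))))**2 = (((3 + 3)**3*(1 - 2*(3 + 3)))/(-85))**2 = ((6**3*(1 - 2*6))*(-1/85))**2 = ((216*(1 - 12))*(-1/85))**2 = ((216*(-11))*(-1/85))**2 = (-2376*(-1/85))**2 = (2376/85)**2 = 5645376/7225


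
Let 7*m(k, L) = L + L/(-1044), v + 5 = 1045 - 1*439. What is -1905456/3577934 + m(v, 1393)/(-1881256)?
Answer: -1871558890711811/3513587118264288 ≈ -0.53266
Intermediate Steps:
v = 601 (v = -5 + (1045 - 1*439) = -5 + (1045 - 439) = -5 + 606 = 601)
m(k, L) = 149*L/1044 (m(k, L) = (L + L/(-1044))/7 = (L + L*(-1/1044))/7 = (L - L/1044)/7 = (1043*L/1044)/7 = 149*L/1044)
-1905456/3577934 + m(v, 1393)/(-1881256) = -1905456/3577934 + ((149/1044)*1393)/(-1881256) = -1905456*1/3577934 + (207557/1044)*(-1/1881256) = -952728/1788967 - 207557/1964031264 = -1871558890711811/3513587118264288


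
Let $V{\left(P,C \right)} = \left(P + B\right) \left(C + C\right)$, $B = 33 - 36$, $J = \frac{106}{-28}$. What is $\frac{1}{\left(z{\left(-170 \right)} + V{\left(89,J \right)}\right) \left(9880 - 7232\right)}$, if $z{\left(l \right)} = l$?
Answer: $- \frac{7}{15220704} \approx -4.599 \cdot 10^{-7}$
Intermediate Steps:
$J = - \frac{53}{14}$ ($J = 106 \left(- \frac{1}{28}\right) = - \frac{53}{14} \approx -3.7857$)
$B = -3$ ($B = 33 - 36 = -3$)
$V{\left(P,C \right)} = 2 C \left(-3 + P\right)$ ($V{\left(P,C \right)} = \left(P - 3\right) \left(C + C\right) = \left(-3 + P\right) 2 C = 2 C \left(-3 + P\right)$)
$\frac{1}{\left(z{\left(-170 \right)} + V{\left(89,J \right)}\right) \left(9880 - 7232\right)} = \frac{1}{\left(-170 + 2 \left(- \frac{53}{14}\right) \left(-3 + 89\right)\right) \left(9880 - 7232\right)} = \frac{1}{\left(-170 + 2 \left(- \frac{53}{14}\right) 86\right) 2648} = \frac{1}{\left(-170 - \frac{4558}{7}\right) 2648} = \frac{1}{\left(- \frac{5748}{7}\right) 2648} = \frac{1}{- \frac{15220704}{7}} = - \frac{7}{15220704}$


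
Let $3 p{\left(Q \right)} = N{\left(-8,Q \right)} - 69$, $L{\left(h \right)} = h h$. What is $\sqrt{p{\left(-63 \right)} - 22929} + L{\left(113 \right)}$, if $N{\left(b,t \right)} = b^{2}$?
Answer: $12769 + \frac{2 i \sqrt{51594}}{3} \approx 12769.0 + 151.43 i$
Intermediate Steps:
$L{\left(h \right)} = h^{2}$
$p{\left(Q \right)} = - \frac{5}{3}$ ($p{\left(Q \right)} = \frac{\left(-8\right)^{2} - 69}{3} = \frac{64 - 69}{3} = \frac{1}{3} \left(-5\right) = - \frac{5}{3}$)
$\sqrt{p{\left(-63 \right)} - 22929} + L{\left(113 \right)} = \sqrt{- \frac{5}{3} - 22929} + 113^{2} = \sqrt{- \frac{68792}{3}} + 12769 = \frac{2 i \sqrt{51594}}{3} + 12769 = 12769 + \frac{2 i \sqrt{51594}}{3}$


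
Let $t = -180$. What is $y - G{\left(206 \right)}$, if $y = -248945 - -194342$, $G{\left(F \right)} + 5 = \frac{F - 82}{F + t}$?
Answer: $- \frac{709836}{13} \approx -54603.0$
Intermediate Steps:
$G{\left(F \right)} = -5 + \frac{-82 + F}{-180 + F}$ ($G{\left(F \right)} = -5 + \frac{F - 82}{F - 180} = -5 + \frac{-82 + F}{-180 + F}$)
$y = -54603$ ($y = -248945 + 194342 = -54603$)
$y - G{\left(206 \right)} = -54603 - \frac{2 \left(409 - 412\right)}{-180 + 206} = -54603 - \frac{2 \left(409 - 412\right)}{26} = -54603 - 2 \cdot \frac{1}{26} \left(-3\right) = -54603 - - \frac{3}{13} = -54603 + \frac{3}{13} = - \frac{709836}{13}$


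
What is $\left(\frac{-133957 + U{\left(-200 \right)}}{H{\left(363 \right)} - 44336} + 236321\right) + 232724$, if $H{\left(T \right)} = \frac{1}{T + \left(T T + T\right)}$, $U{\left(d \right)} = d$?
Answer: $\frac{2755328030167070}{5874298319} \approx 4.6905 \cdot 10^{5}$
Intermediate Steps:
$H{\left(T \right)} = \frac{1}{T^{2} + 2 T}$ ($H{\left(T \right)} = \frac{1}{T + \left(T^{2} + T\right)} = \frac{1}{T + \left(T + T^{2}\right)} = \frac{1}{T^{2} + 2 T}$)
$\left(\frac{-133957 + U{\left(-200 \right)}}{H{\left(363 \right)} - 44336} + 236321\right) + 232724 = \left(\frac{-133957 - 200}{\frac{1}{363 \left(2 + 363\right)} - 44336} + 236321\right) + 232724 = \left(- \frac{134157}{\frac{1}{363 \cdot 365} - 44336} + 236321\right) + 232724 = \left(- \frac{134157}{\frac{1}{363} \cdot \frac{1}{365} - 44336} + 236321\right) + 232724 = \left(- \frac{134157}{\frac{1}{132495} - 44336} + 236321\right) + 232724 = \left(- \frac{134157}{- \frac{5874298319}{132495}} + 236321\right) + 232724 = \left(\left(-134157\right) \left(- \frac{132495}{5874298319}\right) + 236321\right) + 232724 = \left(\frac{17775131715}{5874298319} + 236321\right) + 232724 = \frac{1388237828176114}{5874298319} + 232724 = \frac{2755328030167070}{5874298319}$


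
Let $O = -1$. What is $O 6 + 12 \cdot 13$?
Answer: $150$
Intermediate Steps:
$O 6 + 12 \cdot 13 = \left(-1\right) 6 + 12 \cdot 13 = -6 + 156 = 150$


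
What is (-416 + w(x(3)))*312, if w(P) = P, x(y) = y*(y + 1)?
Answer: -126048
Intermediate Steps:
x(y) = y*(1 + y)
(-416 + w(x(3)))*312 = (-416 + 3*(1 + 3))*312 = (-416 + 3*4)*312 = (-416 + 12)*312 = -404*312 = -126048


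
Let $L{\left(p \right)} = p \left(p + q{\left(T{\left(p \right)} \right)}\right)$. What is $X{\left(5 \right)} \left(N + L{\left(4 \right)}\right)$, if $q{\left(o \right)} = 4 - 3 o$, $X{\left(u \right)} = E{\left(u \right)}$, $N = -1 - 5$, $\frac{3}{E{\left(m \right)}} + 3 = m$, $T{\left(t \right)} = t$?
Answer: $-33$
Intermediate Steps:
$E{\left(m \right)} = \frac{3}{-3 + m}$
$N = -6$
$X{\left(u \right)} = \frac{3}{-3 + u}$
$L{\left(p \right)} = p \left(4 - 2 p\right)$ ($L{\left(p \right)} = p \left(p - \left(-4 + 3 p\right)\right) = p \left(4 - 2 p\right)$)
$X{\left(5 \right)} \left(N + L{\left(4 \right)}\right) = \frac{3}{-3 + 5} \left(-6 + 2 \cdot 4 \left(2 - 4\right)\right) = \frac{3}{2} \left(-6 + 2 \cdot 4 \left(2 - 4\right)\right) = 3 \cdot \frac{1}{2} \left(-6 + 2 \cdot 4 \left(-2\right)\right) = \frac{3 \left(-6 - 16\right)}{2} = \frac{3}{2} \left(-22\right) = -33$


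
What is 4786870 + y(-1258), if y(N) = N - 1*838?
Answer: 4784774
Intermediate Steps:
y(N) = -838 + N (y(N) = N - 838 = -838 + N)
4786870 + y(-1258) = 4786870 + (-838 - 1258) = 4786870 - 2096 = 4784774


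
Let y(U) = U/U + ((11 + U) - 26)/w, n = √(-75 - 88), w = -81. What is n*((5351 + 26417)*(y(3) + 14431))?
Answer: 12378973024*I*√163/27 ≈ 5.8535e+9*I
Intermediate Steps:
n = I*√163 (n = √(-163) = I*√163 ≈ 12.767*I)
y(U) = 32/27 - U/81 (y(U) = U/U + ((11 + U) - 26)/(-81) = 1 + (-15 + U)*(-1/81) = 1 + (5/27 - U/81) = 32/27 - U/81)
n*((5351 + 26417)*(y(3) + 14431)) = (I*√163)*((5351 + 26417)*((32/27 - 1/81*3) + 14431)) = (I*√163)*(31768*((32/27 - 1/27) + 14431)) = (I*√163)*(31768*(31/27 + 14431)) = (I*√163)*(31768*(389668/27)) = (I*√163)*(12378973024/27) = 12378973024*I*√163/27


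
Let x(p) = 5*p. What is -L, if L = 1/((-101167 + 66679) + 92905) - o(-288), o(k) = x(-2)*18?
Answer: -10515061/58417 ≈ -180.00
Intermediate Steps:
o(k) = -180 (o(k) = (5*(-2))*18 = -10*18 = -180)
L = 10515061/58417 (L = 1/((-101167 + 66679) + 92905) - 1*(-180) = 1/(-34488 + 92905) + 180 = 1/58417 + 180 = 10515061/58417 ≈ 180.00)
-L = -1*10515061/58417 = -10515061/58417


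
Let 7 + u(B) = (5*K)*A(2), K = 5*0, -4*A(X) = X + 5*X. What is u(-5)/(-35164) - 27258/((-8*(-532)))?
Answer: -17115545/2672464 ≈ -6.4044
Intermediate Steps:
A(X) = -3*X/2 (A(X) = -(X + 5*X)/4 = -3*X/2)
K = 0
u(B) = -7 (u(B) = -7 + (5*0)*(-3/2*2) = -7 + 0*(-3) = -7 + 0 = -7)
u(-5)/(-35164) - 27258/((-8*(-532))) = -7/(-35164) - 27258/((-8*(-532))) = -7*(-1/35164) - 27258/4256 = 7/35164 - 27258*1/4256 = 7/35164 - 1947/304 = -17115545/2672464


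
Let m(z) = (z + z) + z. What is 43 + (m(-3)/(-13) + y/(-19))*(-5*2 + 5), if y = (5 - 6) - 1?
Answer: 9636/247 ≈ 39.012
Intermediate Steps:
y = -2 (y = -1 - 1 = -2)
m(z) = 3*z (m(z) = 2*z + z = 3*z)
43 + (m(-3)/(-13) + y/(-19))*(-5*2 + 5) = 43 + ((3*(-3))/(-13) - 2/(-19))*(-5*2 + 5) = 43 + (-9*(-1/13) - 2*(-1/19))*(-10 + 5) = 43 + (9/13 + 2/19)*(-5) = 43 + (197/247)*(-5) = 43 - 985/247 = 9636/247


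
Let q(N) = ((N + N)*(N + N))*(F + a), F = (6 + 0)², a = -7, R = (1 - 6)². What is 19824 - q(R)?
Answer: -52676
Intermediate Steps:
R = 25 (R = (-5)² = 25)
F = 36 (F = 6² = 36)
q(N) = 116*N² (q(N) = ((N + N)*(N + N))*(36 - 7) = ((2*N)*(2*N))*29 = (4*N²)*29 = 116*N²)
19824 - q(R) = 19824 - 116*25² = 19824 - 116*625 = 19824 - 1*72500 = 19824 - 72500 = -52676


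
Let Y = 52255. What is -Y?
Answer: -52255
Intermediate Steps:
-Y = -1*52255 = -52255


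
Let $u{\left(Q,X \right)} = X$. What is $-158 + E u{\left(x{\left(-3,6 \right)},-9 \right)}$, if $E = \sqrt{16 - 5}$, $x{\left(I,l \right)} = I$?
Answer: $-158 - 9 \sqrt{11} \approx -187.85$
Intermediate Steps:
$E = \sqrt{11} \approx 3.3166$
$-158 + E u{\left(x{\left(-3,6 \right)},-9 \right)} = -158 + \sqrt{11} \left(-9\right) = -158 - 9 \sqrt{11}$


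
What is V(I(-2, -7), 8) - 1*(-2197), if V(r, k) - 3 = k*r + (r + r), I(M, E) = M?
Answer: 2180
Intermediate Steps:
V(r, k) = 3 + 2*r + k*r (V(r, k) = 3 + (k*r + (r + r)) = 3 + (k*r + 2*r) = 3 + (2*r + k*r) = 3 + 2*r + k*r)
V(I(-2, -7), 8) - 1*(-2197) = (3 + 2*(-2) + 8*(-2)) - 1*(-2197) = (3 - 4 - 16) + 2197 = -17 + 2197 = 2180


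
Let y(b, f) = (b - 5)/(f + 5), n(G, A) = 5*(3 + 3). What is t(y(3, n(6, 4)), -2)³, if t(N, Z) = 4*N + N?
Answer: -8/343 ≈ -0.023324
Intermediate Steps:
n(G, A) = 30 (n(G, A) = 5*6 = 30)
y(b, f) = (-5 + b)/(5 + f)
t(N, Z) = 5*N
t(y(3, n(6, 4)), -2)³ = (5*((-5 + 3)/(5 + 30)))³ = (5*(-2/35))³ = (-2/7)³ = -8/343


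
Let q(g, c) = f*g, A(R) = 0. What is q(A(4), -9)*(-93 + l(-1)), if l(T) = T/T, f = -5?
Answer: 0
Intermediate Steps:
l(T) = 1
q(g, c) = -5*g
q(A(4), -9)*(-93 + l(-1)) = (-5*0)*(-93 + 1) = 0*(-92) = 0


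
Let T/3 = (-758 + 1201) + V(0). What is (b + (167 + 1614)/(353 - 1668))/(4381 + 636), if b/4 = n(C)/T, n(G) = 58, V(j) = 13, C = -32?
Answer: -266416/1128147705 ≈ -0.00023615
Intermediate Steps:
T = 1368 (T = 3*((-758 + 1201) + 13) = 3*(443 + 13) = 3*456 = 1368)
b = 29/171 (b = 4*(58/1368) = 4*(58*(1/1368)) = 4*(29/684) = 29/171 ≈ 0.16959)
(b + (167 + 1614)/(353 - 1668))/(4381 + 636) = (29/171 + (167 + 1614)/(353 - 1668))/(4381 + 636) = (29/171 + 1781/(-1315))/5017 = (29/171 + 1781*(-1/1315))*(1/5017) = (29/171 - 1781/1315)*(1/5017) = -266416/224865*1/5017 = -266416/1128147705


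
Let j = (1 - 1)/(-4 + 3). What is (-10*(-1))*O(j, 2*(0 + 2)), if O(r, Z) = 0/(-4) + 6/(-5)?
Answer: -12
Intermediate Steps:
j = 0 (j = 0/(-1) = 0*(-1) = 0)
O(r, Z) = -6/5 (O(r, Z) = 0*(-1/4) + 6*(-1/5) = 0 - 6/5 = -6/5)
(-10*(-1))*O(j, 2*(0 + 2)) = -10*(-1)*(-6/5) = 10*(-6/5) = -12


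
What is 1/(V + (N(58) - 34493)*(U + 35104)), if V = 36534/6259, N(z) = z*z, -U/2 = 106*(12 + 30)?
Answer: -6259/5104713931666 ≈ -1.2261e-9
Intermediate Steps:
U = -8904 (U = -212*(12 + 30) = -212*42 = -2*4452 = -8904)
N(z) = z**2
V = 36534/6259 (V = 36534*(1/6259) = 36534/6259 ≈ 5.8370)
1/(V + (N(58) - 34493)*(U + 35104)) = 1/(36534/6259 + (58**2 - 34493)*(-8904 + 35104)) = 1/(36534/6259 + (3364 - 34493)*26200) = 1/(36534/6259 - 31129*26200) = 1/(36534/6259 - 815579800) = 1/(-5104713931666/6259) = -6259/5104713931666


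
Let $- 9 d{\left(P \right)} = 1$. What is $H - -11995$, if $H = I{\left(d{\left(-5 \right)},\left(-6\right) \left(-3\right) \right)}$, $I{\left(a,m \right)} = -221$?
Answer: $11774$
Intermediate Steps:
$d{\left(P \right)} = - \frac{1}{9}$ ($d{\left(P \right)} = \left(- \frac{1}{9}\right) 1 = - \frac{1}{9}$)
$H = -221$
$H - -11995 = -221 - -11995 = -221 + 11995 = 11774$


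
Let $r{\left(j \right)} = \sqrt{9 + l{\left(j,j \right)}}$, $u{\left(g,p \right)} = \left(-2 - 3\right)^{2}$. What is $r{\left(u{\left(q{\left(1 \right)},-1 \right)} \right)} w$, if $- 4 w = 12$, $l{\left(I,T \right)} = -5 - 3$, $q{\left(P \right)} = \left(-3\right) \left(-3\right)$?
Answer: $-3$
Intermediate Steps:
$q{\left(P \right)} = 9$
$l{\left(I,T \right)} = -8$
$u{\left(g,p \right)} = 25$ ($u{\left(g,p \right)} = \left(-5\right)^{2} = 25$)
$r{\left(j \right)} = 1$ ($r{\left(j \right)} = \sqrt{9 - 8} = \sqrt{1} = 1$)
$w = -3$ ($w = \left(- \frac{1}{4}\right) 12 = -3$)
$r{\left(u{\left(q{\left(1 \right)},-1 \right)} \right)} w = 1 \left(-3\right) = -3$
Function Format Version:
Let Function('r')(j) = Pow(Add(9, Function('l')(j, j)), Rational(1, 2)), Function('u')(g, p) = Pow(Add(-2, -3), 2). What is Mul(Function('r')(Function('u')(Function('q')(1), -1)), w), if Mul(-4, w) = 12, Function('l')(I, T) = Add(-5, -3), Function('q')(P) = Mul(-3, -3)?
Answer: -3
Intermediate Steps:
Function('q')(P) = 9
Function('l')(I, T) = -8
Function('u')(g, p) = 25 (Function('u')(g, p) = Pow(-5, 2) = 25)
Function('r')(j) = 1 (Function('r')(j) = Pow(Add(9, -8), Rational(1, 2)) = Pow(1, Rational(1, 2)) = 1)
w = -3 (w = Mul(Rational(-1, 4), 12) = -3)
Mul(Function('r')(Function('u')(Function('q')(1), -1)), w) = Mul(1, -3) = -3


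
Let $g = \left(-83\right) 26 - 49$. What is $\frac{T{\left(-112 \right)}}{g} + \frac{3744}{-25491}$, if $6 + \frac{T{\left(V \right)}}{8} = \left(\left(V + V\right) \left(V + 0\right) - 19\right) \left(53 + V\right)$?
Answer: $\frac{100538983816}{18752879} \approx 5361.3$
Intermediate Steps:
$g = -2207$ ($g = -2158 - 49 = -2207$)
$T{\left(V \right)} = -48 + 8 \left(-19 + 2 V^{2}\right) \left(53 + V\right)$ ($T{\left(V \right)} = -48 + 8 \left(\left(V + V\right) \left(V + 0\right) - 19\right) \left(53 + V\right) = -48 + 8 \left(2 V V - 19\right) \left(53 + V\right) = -48 + 8 \left(2 V^{2} - 19\right) \left(53 + V\right) = -48 + 8 \left(-19 + 2 V^{2}\right) \left(53 + V\right)$)
$\frac{T{\left(-112 \right)}}{g} + \frac{3744}{-25491} = \frac{-8104 - -17024 + 16 \left(-112\right)^{3} + 848 \left(-112\right)^{2}}{-2207} + \frac{3744}{-25491} = \left(-8104 + 17024 + 16 \left(-1404928\right) + 848 \cdot 12544\right) \left(- \frac{1}{2207}\right) + 3744 \left(- \frac{1}{25491}\right) = \left(-8104 + 17024 - 22478848 + 10637312\right) \left(- \frac{1}{2207}\right) - \frac{1248}{8497} = \left(-11832616\right) \left(- \frac{1}{2207}\right) - \frac{1248}{8497} = \frac{11832616}{2207} - \frac{1248}{8497} = \frac{100538983816}{18752879}$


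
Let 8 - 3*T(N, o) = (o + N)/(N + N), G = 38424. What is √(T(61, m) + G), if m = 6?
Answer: √571939782/122 ≈ 196.03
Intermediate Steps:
T(N, o) = 8/3 - (N + o)/(6*N) (T(N, o) = 8/3 - (o + N)/(3*(N + N)) = 8/3 - (N + o)/(3*(2*N)) = 8/3 - (N + o)*1/(2*N)/3 = 8/3 - (N + o)/(6*N))
√(T(61, m) + G) = √((⅙)*(-1*6 + 15*61)/61 + 38424) = √((⅙)*(1/61)*(-6 + 915) + 38424) = √((⅙)*(1/61)*909 + 38424) = √(303/122 + 38424) = √(4688031/122) = √571939782/122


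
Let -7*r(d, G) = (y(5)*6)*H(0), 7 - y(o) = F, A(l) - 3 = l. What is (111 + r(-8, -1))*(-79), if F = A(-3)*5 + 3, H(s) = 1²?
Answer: -59487/7 ≈ -8498.1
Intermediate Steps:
H(s) = 1
A(l) = 3 + l
F = 3 (F = (3 - 3)*5 + 3 = 0*5 + 3 = 0 + 3 = 3)
y(o) = 4 (y(o) = 7 - 1*3 = 7 - 3 = 4)
r(d, G) = -24/7 (r(d, G) = -4*6/7 = -24/7)
(111 + r(-8, -1))*(-79) = (111 - 24/7)*(-79) = (753/7)*(-79) = -59487/7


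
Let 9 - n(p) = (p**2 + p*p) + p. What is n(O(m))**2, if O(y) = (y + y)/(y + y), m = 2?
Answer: 36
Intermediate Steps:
O(y) = 1 (O(y) = (2*y)/((2*y)) = (2*y)*(1/(2*y)) = 1)
n(p) = 9 - p - 2*p**2 (n(p) = 9 - ((p**2 + p*p) + p) = 9 - ((p**2 + p**2) + p) = 9 - (2*p**2 + p) = 9 - (p + 2*p**2) = 9 + (-p - 2*p**2) = 9 - p - 2*p**2)
n(O(m))**2 = (9 - 1*1 - 2*1**2)**2 = (9 - 1 - 2*1)**2 = (9 - 1 - 2)**2 = 6**2 = 36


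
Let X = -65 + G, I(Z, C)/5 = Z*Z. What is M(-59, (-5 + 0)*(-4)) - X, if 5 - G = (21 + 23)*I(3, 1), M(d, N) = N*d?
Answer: 860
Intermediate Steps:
I(Z, C) = 5*Z² (I(Z, C) = 5*(Z*Z) = 5*Z²)
G = -1975 (G = 5 - (21 + 23)*5*3² = 5 - 44*5*9 = 5 - 44*45 = 5 - 1*1980 = 5 - 1980 = -1975)
X = -2040 (X = -65 - 1975 = -2040)
M(-59, (-5 + 0)*(-4)) - X = ((-5 + 0)*(-4))*(-59) - 1*(-2040) = -5*(-4)*(-59) + 2040 = 20*(-59) + 2040 = -1180 + 2040 = 860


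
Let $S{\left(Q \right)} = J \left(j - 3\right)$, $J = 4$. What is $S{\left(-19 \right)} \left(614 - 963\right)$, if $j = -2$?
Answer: $6980$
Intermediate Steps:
$S{\left(Q \right)} = -20$ ($S{\left(Q \right)} = 4 \left(-2 - 3\right) = 4 \left(-5\right) = -20$)
$S{\left(-19 \right)} \left(614 - 963\right) = - 20 \left(614 - 963\right) = \left(-20\right) \left(-349\right) = 6980$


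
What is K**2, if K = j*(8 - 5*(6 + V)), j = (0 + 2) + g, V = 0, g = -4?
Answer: 1936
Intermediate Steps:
j = -2 (j = (0 + 2) - 4 = 2 - 4 = -2)
K = 44 (K = -2*(8 - 5*(6 + 0)) = -2*(8 - 5*6) = -2*(8 - 30) = -2*(-22) = 44)
K**2 = 44**2 = 1936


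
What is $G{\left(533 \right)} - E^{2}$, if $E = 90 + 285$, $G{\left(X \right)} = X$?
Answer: $-140092$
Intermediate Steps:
$E = 375$
$G{\left(533 \right)} - E^{2} = 533 - 375^{2} = 533 - 140625 = -140092$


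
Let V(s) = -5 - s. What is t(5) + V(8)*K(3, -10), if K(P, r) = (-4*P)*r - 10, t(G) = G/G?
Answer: -1429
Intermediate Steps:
t(G) = 1
K(P, r) = -10 - 4*P*r (K(P, r) = -4*P*r - 10 = -10 - 4*P*r)
t(5) + V(8)*K(3, -10) = 1 + (-5 - 1*8)*(-10 - 4*3*(-10)) = 1 + (-5 - 8)*(-10 + 120) = 1 - 13*110 = 1 - 1430 = -1429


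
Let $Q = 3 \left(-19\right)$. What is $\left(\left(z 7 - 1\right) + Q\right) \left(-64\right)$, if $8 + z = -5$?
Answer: $9536$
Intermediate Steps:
$z = -13$ ($z = -8 - 5 = -13$)
$Q = -57$
$\left(\left(z 7 - 1\right) + Q\right) \left(-64\right) = \left(\left(\left(-13\right) 7 - 1\right) - 57\right) \left(-64\right) = \left(\left(-91 - 1\right) - 57\right) \left(-64\right) = \left(-92 - 57\right) \left(-64\right) = \left(-149\right) \left(-64\right) = 9536$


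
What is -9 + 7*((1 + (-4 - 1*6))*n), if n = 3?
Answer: -198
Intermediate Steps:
-9 + 7*((1 + (-4 - 1*6))*n) = -9 + 7*((1 + (-4 - 1*6))*3) = -9 + 7*((1 + (-4 - 6))*3) = -9 + 7*((1 - 10)*3) = -9 + 7*(-9*3) = -9 + 7*(-27) = -9 - 189 = -198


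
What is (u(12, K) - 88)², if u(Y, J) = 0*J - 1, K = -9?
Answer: 7921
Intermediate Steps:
u(Y, J) = -1 (u(Y, J) = 0 - 1 = -1)
(u(12, K) - 88)² = (-1 - 88)² = (-89)² = 7921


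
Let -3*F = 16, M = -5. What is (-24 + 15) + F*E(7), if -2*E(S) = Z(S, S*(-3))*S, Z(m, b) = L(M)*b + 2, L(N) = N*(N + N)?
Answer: -58715/3 ≈ -19572.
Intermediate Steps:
F = -16/3 (F = -1/3*16 = -16/3 ≈ -5.3333)
L(N) = 2*N**2 (L(N) = N*(2*N) = 2*N**2)
Z(m, b) = 2 + 50*b (Z(m, b) = (2*(-5)**2)*b + 2 = (2*25)*b + 2 = 50*b + 2 = 2 + 50*b)
E(S) = -S*(2 - 150*S)/2 (E(S) = -(2 + 50*(S*(-3)))*S/2 = -(2 + 50*(-3*S))*S/2 = -(2 - 150*S)*S/2 = -S*(2 - 150*S)/2)
(-24 + 15) + F*E(7) = (-24 + 15) - 112*(-1 + 75*7)/3 = -9 - 112*(-1 + 525)/3 = -9 - 112*524/3 = -9 - 16/3*3668 = -9 - 58688/3 = -58715/3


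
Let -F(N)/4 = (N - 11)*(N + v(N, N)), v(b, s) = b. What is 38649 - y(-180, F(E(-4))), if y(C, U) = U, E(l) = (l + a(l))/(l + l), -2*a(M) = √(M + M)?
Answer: 154427/4 - 10*I*√2 ≈ 38607.0 - 14.142*I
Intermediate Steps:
a(M) = -√2*√M/2 (a(M) = -√(M + M)/2 = -√2*√M/2)
E(l) = (l - √2*√l/2)/(2*l) (E(l) = (l - √2*√l/2)/(l + l) = (l - √2*√l/2)/((2*l)) = (l - √2*√l/2)*(1/(2*l)) = (l - √2*√l/2)/(2*l))
F(N) = -8*N*(-11 + N) (F(N) = -4*(N - 11)*(N + N) = -4*(-11 + N)*2*N = -8*N*(-11 + N))
38649 - y(-180, F(E(-4))) = 38649 - 8*(½ - √2/(4*√(-4)))*(11 - (½ - √2/(4*√(-4)))) = 38649 - 8*(½ - √2*(-I/2)/4)*(11 - (½ - √2*(-I/2)/4)) = 38649 - 8*(½ + I*√2/8)*(11 - (½ + I*√2/8)) = 38649 - 8*(½ + I*√2/8)*(11 + (-½ - I*√2/8)) = 38649 - 8*(½ + I*√2/8)*(21/2 - I*√2/8)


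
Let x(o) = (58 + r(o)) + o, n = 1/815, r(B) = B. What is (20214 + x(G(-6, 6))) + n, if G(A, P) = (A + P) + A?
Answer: 16511901/815 ≈ 20260.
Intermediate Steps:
G(A, P) = P + 2*A
n = 1/815 ≈ 0.0012270
x(o) = 58 + 2*o (x(o) = (58 + o) + o = 58 + 2*o)
(20214 + x(G(-6, 6))) + n = (20214 + (58 + 2*(6 + 2*(-6)))) + 1/815 = (20214 + (58 + 2*(6 - 12))) + 1/815 = (20214 + (58 + 2*(-6))) + 1/815 = (20214 + (58 - 12)) + 1/815 = (20214 + 46) + 1/815 = 20260 + 1/815 = 16511901/815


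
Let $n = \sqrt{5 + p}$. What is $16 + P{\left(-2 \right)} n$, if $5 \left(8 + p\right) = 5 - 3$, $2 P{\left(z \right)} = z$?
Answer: $16 - \frac{i \sqrt{65}}{5} \approx 16.0 - 1.6125 i$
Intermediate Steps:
$P{\left(z \right)} = \frac{z}{2}$
$p = - \frac{38}{5}$ ($p = -8 + \frac{5 - 3}{5} = -8 + \frac{1}{5} \cdot 2 = -8 + \frac{2}{5} = - \frac{38}{5} \approx -7.6$)
$n = \frac{i \sqrt{65}}{5}$ ($n = \sqrt{5 - \frac{38}{5}} = \sqrt{- \frac{13}{5}} = \frac{i \sqrt{65}}{5} \approx 1.6125 i$)
$16 + P{\left(-2 \right)} n = 16 + \frac{1}{2} \left(-2\right) \frac{i \sqrt{65}}{5} = 16 - \frac{i \sqrt{65}}{5}$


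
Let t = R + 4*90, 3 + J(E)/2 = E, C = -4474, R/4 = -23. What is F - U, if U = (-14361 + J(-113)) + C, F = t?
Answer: 19335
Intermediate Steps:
R = -92 (R = 4*(-23) = -92)
J(E) = -6 + 2*E
t = 268 (t = -92 + 4*90 = -92 + 360 = 268)
F = 268
U = -19067 (U = (-14361 + (-6 + 2*(-113))) - 4474 = (-14361 + (-6 - 226)) - 4474 = (-14361 - 232) - 4474 = -14593 - 4474 = -19067)
F - U = 268 - 1*(-19067) = 268 + 19067 = 19335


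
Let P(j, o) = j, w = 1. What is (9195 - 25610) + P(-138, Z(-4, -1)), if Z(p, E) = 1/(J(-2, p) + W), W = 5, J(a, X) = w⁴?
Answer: -16553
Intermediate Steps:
J(a, X) = 1 (J(a, X) = 1⁴ = 1)
Z(p, E) = ⅙ (Z(p, E) = 1/(1 + 5) = 1/6 = ⅙)
(9195 - 25610) + P(-138, Z(-4, -1)) = (9195 - 25610) - 138 = -16415 - 138 = -16553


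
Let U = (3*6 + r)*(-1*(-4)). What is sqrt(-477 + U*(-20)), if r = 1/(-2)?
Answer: I*sqrt(1877) ≈ 43.324*I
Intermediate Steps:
r = -1/2 (r = 1*(-1/2) = -1/2 ≈ -0.50000)
U = 70 (U = (3*6 - 1/2)*(-1*(-4)) = (18 - 1/2)*4 = (35/2)*4 = 70)
sqrt(-477 + U*(-20)) = sqrt(-477 + 70*(-20)) = sqrt(-477 - 1400) = sqrt(-1877) = I*sqrt(1877)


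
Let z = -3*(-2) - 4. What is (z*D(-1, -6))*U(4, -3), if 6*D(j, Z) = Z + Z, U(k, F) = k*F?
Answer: 48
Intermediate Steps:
U(k, F) = F*k
z = 2 (z = 6 - 4 = 2)
D(j, Z) = Z/3 (D(j, Z) = (Z + Z)/6 = (2*Z)/6 = Z/3)
(z*D(-1, -6))*U(4, -3) = (2*((1/3)*(-6)))*(-3*4) = (2*(-2))*(-12) = -4*(-12) = 48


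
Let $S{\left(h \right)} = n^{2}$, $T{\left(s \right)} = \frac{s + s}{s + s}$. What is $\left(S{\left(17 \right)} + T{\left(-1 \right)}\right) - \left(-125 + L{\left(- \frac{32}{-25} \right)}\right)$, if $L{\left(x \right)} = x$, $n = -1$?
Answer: $\frac{3143}{25} \approx 125.72$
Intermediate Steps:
$T{\left(s \right)} = 1$ ($T{\left(s \right)} = \frac{2 s}{2 s} = 2 s \frac{1}{2 s} = 1$)
$S{\left(h \right)} = 1$ ($S{\left(h \right)} = \left(-1\right)^{2} = 1$)
$\left(S{\left(17 \right)} + T{\left(-1 \right)}\right) - \left(-125 + L{\left(- \frac{32}{-25} \right)}\right) = \left(1 + 1\right) + \left(125 - - \frac{32}{-25}\right) = 2 + \left(125 - \left(-32\right) \left(- \frac{1}{25}\right)\right) = 2 + \left(125 - \frac{32}{25}\right) = 2 + \frac{3093}{25} = \frac{3143}{25}$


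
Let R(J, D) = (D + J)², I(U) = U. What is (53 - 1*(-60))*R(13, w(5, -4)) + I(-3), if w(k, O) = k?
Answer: 36609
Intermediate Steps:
(53 - 1*(-60))*R(13, w(5, -4)) + I(-3) = (53 - 1*(-60))*(5 + 13)² - 3 = (53 + 60)*18² - 3 = 113*324 - 3 = 36612 - 3 = 36609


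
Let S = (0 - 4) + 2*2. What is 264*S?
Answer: 0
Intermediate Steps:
S = 0 (S = -4 + 4 = 0)
264*S = 264*0 = 0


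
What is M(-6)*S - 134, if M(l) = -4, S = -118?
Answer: 338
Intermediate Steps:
M(-6)*S - 134 = -4*(-118) - 134 = 472 - 134 = 338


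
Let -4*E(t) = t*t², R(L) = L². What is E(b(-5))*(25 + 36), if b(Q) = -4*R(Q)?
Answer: 15250000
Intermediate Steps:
b(Q) = -4*Q²
E(t) = -t³/4 (E(t) = -t*t²/4 = -t³/4)
E(b(-5))*(25 + 36) = (-(-4*(-5)²)³/4)*(25 + 36) = -(-4*25)³/4*61 = -¼*(-100)³*61 = -¼*(-1000000)*61 = 250000*61 = 15250000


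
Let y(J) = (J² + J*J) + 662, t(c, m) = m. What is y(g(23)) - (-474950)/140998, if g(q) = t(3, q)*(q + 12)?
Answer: 91417136763/70499 ≈ 1.2967e+6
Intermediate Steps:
g(q) = q*(12 + q) (g(q) = q*(q + 12) = q*(12 + q))
y(J) = 662 + 2*J² (y(J) = (J² + J²) + 662 = 2*J² + 662 = 662 + 2*J²)
y(g(23)) - (-474950)/140998 = (662 + 2*(23*(12 + 23))²) - (-474950)/140998 = (662 + 2*(23*35)²) - (-474950)/140998 = (662 + 2*805²) - 1*(-237475/70499) = (662 + 2*648025) + 237475/70499 = (662 + 1296050) + 237475/70499 = 1296712 + 237475/70499 = 91417136763/70499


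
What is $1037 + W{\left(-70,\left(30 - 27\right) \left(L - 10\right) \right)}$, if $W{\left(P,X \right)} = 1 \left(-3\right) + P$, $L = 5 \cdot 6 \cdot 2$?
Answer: $964$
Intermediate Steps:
$L = 60$ ($L = 30 \cdot 2 = 60$)
$W{\left(P,X \right)} = -3 + P$
$1037 + W{\left(-70,\left(30 - 27\right) \left(L - 10\right) \right)} = 1037 - 73 = 964$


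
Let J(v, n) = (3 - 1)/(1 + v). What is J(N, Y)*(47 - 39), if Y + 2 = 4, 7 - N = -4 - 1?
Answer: 16/13 ≈ 1.2308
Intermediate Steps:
N = 12 (N = 7 - (-4 - 1) = 7 - 1*(-5) = 7 + 5 = 12)
Y = 2 (Y = -2 + 4 = 2)
J(v, n) = 2/(1 + v)
J(N, Y)*(47 - 39) = (2/(1 + 12))*(47 - 39) = (2/13)*8 = 16/13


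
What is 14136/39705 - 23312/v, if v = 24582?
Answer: -96351968/162671385 ≈ -0.59231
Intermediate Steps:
14136/39705 - 23312/v = 14136/39705 - 23312/24582 = 14136*(1/39705) - 23312*1/24582 = 4712/13235 - 11656/12291 = -96351968/162671385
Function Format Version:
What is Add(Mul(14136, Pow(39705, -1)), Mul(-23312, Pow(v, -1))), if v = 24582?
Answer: Rational(-96351968, 162671385) ≈ -0.59231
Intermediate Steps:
Add(Mul(14136, Pow(39705, -1)), Mul(-23312, Pow(v, -1))) = Add(Mul(14136, Pow(39705, -1)), Mul(-23312, Pow(24582, -1))) = Add(Mul(14136, Rational(1, 39705)), Mul(-23312, Rational(1, 24582))) = Add(Rational(4712, 13235), Rational(-11656, 12291)) = Rational(-96351968, 162671385)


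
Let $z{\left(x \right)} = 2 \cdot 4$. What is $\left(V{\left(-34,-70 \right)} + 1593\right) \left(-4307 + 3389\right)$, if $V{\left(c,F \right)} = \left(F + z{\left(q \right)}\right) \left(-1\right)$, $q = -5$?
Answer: $-1519290$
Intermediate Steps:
$z{\left(x \right)} = 8$
$V{\left(c,F \right)} = -8 - F$ ($V{\left(c,F \right)} = \left(F + 8\right) \left(-1\right) = \left(8 + F\right) \left(-1\right) = -8 - F$)
$\left(V{\left(-34,-70 \right)} + 1593\right) \left(-4307 + 3389\right) = \left(\left(-8 - -70\right) + 1593\right) \left(-4307 + 3389\right) = \left(\left(-8 + 70\right) + 1593\right) \left(-918\right) = \left(62 + 1593\right) \left(-918\right) = 1655 \left(-918\right) = -1519290$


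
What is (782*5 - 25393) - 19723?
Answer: -41206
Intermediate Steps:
(782*5 - 25393) - 19723 = (3910 - 25393) - 19723 = -21483 - 19723 = -41206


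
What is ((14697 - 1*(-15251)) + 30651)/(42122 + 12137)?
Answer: 60599/54259 ≈ 1.1168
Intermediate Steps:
((14697 - 1*(-15251)) + 30651)/(42122 + 12137) = ((14697 + 15251) + 30651)/54259 = (29948 + 30651)*(1/54259) = 60599*(1/54259) = 60599/54259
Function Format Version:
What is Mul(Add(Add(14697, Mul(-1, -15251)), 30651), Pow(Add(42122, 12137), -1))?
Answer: Rational(60599, 54259) ≈ 1.1168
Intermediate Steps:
Mul(Add(Add(14697, Mul(-1, -15251)), 30651), Pow(Add(42122, 12137), -1)) = Mul(Add(Add(14697, 15251), 30651), Pow(54259, -1)) = Mul(Add(29948, 30651), Rational(1, 54259)) = Mul(60599, Rational(1, 54259)) = Rational(60599, 54259)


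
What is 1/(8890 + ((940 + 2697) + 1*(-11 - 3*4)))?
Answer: 1/12504 ≈ 7.9974e-5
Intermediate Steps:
1/(8890 + ((940 + 2697) + 1*(-11 - 3*4))) = 1/(8890 + (3637 + 1*(-11 - 12))) = 1/(8890 + (3637 + 1*(-23))) = 1/(8890 + (3637 - 23)) = 1/(8890 + 3614) = 1/12504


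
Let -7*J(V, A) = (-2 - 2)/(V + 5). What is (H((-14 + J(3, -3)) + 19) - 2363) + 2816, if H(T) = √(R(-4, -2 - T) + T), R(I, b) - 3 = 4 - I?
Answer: 453 + 15*√14/14 ≈ 457.01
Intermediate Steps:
J(V, A) = 4/(7*(5 + V)) (J(V, A) = -(-2 - 2)/(7*(V + 5)) = -(-4)/(7*(5 + V)) = 4/(7*(5 + V)))
R(I, b) = 7 - I (R(I, b) = 3 + (4 - I) = 7 - I)
H(T) = √(11 + T) (H(T) = √((7 - 1*(-4)) + T) = √((7 + 4) + T) = √(11 + T))
(H((-14 + J(3, -3)) + 19) - 2363) + 2816 = (√(11 + ((-14 + 4/(7*(5 + 3))) + 19)) - 2363) + 2816 = (√(11 + ((-14 + (4/7)/8) + 19)) - 2363) + 2816 = (√(11 + ((-14 + (4/7)*(⅛)) + 19)) - 2363) + 2816 = (√(11 + ((-14 + 1/14) + 19)) - 2363) + 2816 = (√(11 + (-195/14 + 19)) - 2363) + 2816 = (√(11 + 71/14) - 2363) + 2816 = (√(225/14) - 2363) + 2816 = (15*√14/14 - 2363) + 2816 = (-2363 + 15*√14/14) + 2816 = 453 + 15*√14/14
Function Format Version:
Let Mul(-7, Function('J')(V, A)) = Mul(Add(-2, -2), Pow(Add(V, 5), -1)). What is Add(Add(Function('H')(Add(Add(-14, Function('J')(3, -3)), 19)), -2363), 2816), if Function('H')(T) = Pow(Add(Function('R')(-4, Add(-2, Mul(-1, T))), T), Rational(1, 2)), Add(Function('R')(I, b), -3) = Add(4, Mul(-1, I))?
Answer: Add(453, Mul(Rational(15, 14), Pow(14, Rational(1, 2)))) ≈ 457.01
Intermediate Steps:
Function('J')(V, A) = Mul(Rational(4, 7), Pow(Add(5, V), -1)) (Function('J')(V, A) = Mul(Rational(-1, 7), Mul(Add(-2, -2), Pow(Add(V, 5), -1))) = Mul(Rational(-1, 7), Mul(-4, Pow(Add(5, V), -1))) = Mul(Rational(4, 7), Pow(Add(5, V), -1)))
Function('R')(I, b) = Add(7, Mul(-1, I)) (Function('R')(I, b) = Add(3, Add(4, Mul(-1, I))) = Add(7, Mul(-1, I)))
Function('H')(T) = Pow(Add(11, T), Rational(1, 2)) (Function('H')(T) = Pow(Add(Add(7, Mul(-1, -4)), T), Rational(1, 2)) = Pow(Add(Add(7, 4), T), Rational(1, 2)) = Pow(Add(11, T), Rational(1, 2)))
Add(Add(Function('H')(Add(Add(-14, Function('J')(3, -3)), 19)), -2363), 2816) = Add(Add(Pow(Add(11, Add(Add(-14, Mul(Rational(4, 7), Pow(Add(5, 3), -1))), 19)), Rational(1, 2)), -2363), 2816) = Add(Add(Pow(Add(11, Add(Add(-14, Mul(Rational(4, 7), Pow(8, -1))), 19)), Rational(1, 2)), -2363), 2816) = Add(Add(Pow(Add(11, Add(Add(-14, Mul(Rational(4, 7), Rational(1, 8))), 19)), Rational(1, 2)), -2363), 2816) = Add(Add(Pow(Add(11, Add(Add(-14, Rational(1, 14)), 19)), Rational(1, 2)), -2363), 2816) = Add(Add(Pow(Add(11, Add(Rational(-195, 14), 19)), Rational(1, 2)), -2363), 2816) = Add(Add(Pow(Add(11, Rational(71, 14)), Rational(1, 2)), -2363), 2816) = Add(Add(Pow(Rational(225, 14), Rational(1, 2)), -2363), 2816) = Add(Add(Mul(Rational(15, 14), Pow(14, Rational(1, 2))), -2363), 2816) = Add(Add(-2363, Mul(Rational(15, 14), Pow(14, Rational(1, 2)))), 2816) = Add(453, Mul(Rational(15, 14), Pow(14, Rational(1, 2))))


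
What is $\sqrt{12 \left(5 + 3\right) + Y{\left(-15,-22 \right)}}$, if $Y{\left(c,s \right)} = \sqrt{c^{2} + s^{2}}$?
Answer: $\sqrt{96 + \sqrt{709}} \approx 11.074$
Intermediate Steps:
$\sqrt{12 \left(5 + 3\right) + Y{\left(-15,-22 \right)}} = \sqrt{12 \left(5 + 3\right) + \sqrt{\left(-15\right)^{2} + \left(-22\right)^{2}}} = \sqrt{12 \cdot 8 + \sqrt{225 + 484}} = \sqrt{96 + \sqrt{709}}$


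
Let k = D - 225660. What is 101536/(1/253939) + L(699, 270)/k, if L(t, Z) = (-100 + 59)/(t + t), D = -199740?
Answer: 15333952458131596841/594709200 ≈ 2.5784e+10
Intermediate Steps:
k = -425400 (k = -199740 - 225660 = -425400)
L(t, Z) = -41/(2*t) (L(t, Z) = -41*1/(2*t) = -41/(2*t))
101536/(1/253939) + L(699, 270)/k = 101536/(1/253939) - 41/2/699/(-425400) = 101536/(1/253939) - 41/2*1/699*(-1/425400) = 101536*253939 - 41/1398*(-1/425400) = 25783950304 + 41/594709200 = 15333952458131596841/594709200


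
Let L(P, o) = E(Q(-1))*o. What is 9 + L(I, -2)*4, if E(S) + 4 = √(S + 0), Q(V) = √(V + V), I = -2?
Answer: 41 - 8*2^(¼)*√I ≈ 34.273 - 6.7272*I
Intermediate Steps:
Q(V) = √2*√V (Q(V) = √(2*V) = √2*√V)
E(S) = -4 + √S (E(S) = -4 + √(S + 0) = -4 + √S)
L(P, o) = o*(-4 + 2^(¼)*√I) (L(P, o) = (-4 + √(√2*√(-1)))*o = (-4 + √(√2*I))*o = (-4 + √(I*√2))*o = (-4 + 2^(¼)*√I)*o = o*(-4 + 2^(¼)*√I))
9 + L(I, -2)*4 = 9 - 2*(-4 + 2^(¼)*√I)*4 = 9 + (8 - 2*2^(¼)*√I)*4 = 9 + (32 - 8*2^(¼)*√I) = 41 - 8*2^(¼)*√I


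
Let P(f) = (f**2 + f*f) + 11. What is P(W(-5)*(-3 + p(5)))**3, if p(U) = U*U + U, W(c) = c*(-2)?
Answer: 3100065467046731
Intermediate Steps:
W(c) = -2*c
p(U) = U + U**2 (p(U) = U**2 + U = U + U**2)
P(f) = 11 + 2*f**2 (P(f) = (f**2 + f**2) + 11 = 2*f**2 + 11 = 11 + 2*f**2)
P(W(-5)*(-3 + p(5)))**3 = (11 + 2*((-2*(-5))*(-3 + 5*(1 + 5)))**2)**3 = (11 + 2*(10*(-3 + 5*6))**2)**3 = (11 + 2*(10*(-3 + 30))**2)**3 = (11 + 2*(10*27)**2)**3 = (11 + 2*270**2)**3 = (11 + 2*72900)**3 = (11 + 145800)**3 = 145811**3 = 3100065467046731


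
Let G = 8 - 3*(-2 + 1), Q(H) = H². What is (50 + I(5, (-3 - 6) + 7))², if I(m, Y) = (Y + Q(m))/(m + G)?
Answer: 677329/256 ≈ 2645.8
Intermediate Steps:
G = 11 (G = 8 - 3*(-1) = 8 + 3 = 11)
I(m, Y) = (Y + m²)/(11 + m) (I(m, Y) = (Y + m²)/(m + 11) = (Y + m²)/(11 + m))
(50 + I(5, (-3 - 6) + 7))² = (50 + (((-3 - 6) + 7) + 5²)/(11 + 5))² = (50 + ((-9 + 7) + 25)/16)² = (50 + (-2 + 25)/16)² = (50 + (1/16)*23)² = (50 + 23/16)² = (823/16)² = 677329/256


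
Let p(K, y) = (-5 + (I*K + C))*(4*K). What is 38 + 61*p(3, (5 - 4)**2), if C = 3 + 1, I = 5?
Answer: 10286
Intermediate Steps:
C = 4
p(K, y) = 4*K*(-1 + 5*K) (p(K, y) = (-5 + (5*K + 4))*(4*K) = (-5 + (4 + 5*K))*(4*K) = (-1 + 5*K)*(4*K) = 4*K*(-1 + 5*K))
38 + 61*p(3, (5 - 4)**2) = 38 + 61*(4*3*(-1 + 5*3)) = 38 + 61*(4*3*(-1 + 15)) = 38 + 61*(4*3*14) = 38 + 61*168 = 38 + 10248 = 10286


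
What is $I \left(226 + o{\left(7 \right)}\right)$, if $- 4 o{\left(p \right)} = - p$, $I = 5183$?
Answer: $\frac{4721713}{4} \approx 1.1804 \cdot 10^{6}$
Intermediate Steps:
$o{\left(p \right)} = \frac{p}{4}$ ($o{\left(p \right)} = - \frac{\left(-1\right) p}{4} = \frac{p}{4}$)
$I \left(226 + o{\left(7 \right)}\right) = 5183 \left(226 + \frac{1}{4} \cdot 7\right) = 5183 \left(226 + \frac{7}{4}\right) = 5183 \cdot \frac{911}{4} = \frac{4721713}{4}$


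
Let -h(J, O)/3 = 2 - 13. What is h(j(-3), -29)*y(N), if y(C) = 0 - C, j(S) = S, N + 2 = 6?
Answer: -132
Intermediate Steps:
N = 4 (N = -2 + 6 = 4)
h(J, O) = 33 (h(J, O) = -3*(2 - 13) = -3*(-11) = 33)
y(C) = -C
h(j(-3), -29)*y(N) = 33*(-1*4) = 33*(-4) = -132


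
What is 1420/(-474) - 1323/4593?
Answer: -1191527/362847 ≈ -3.2838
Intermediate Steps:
1420/(-474) - 1323/4593 = 1420*(-1/474) - 1323*1/4593 = -710/237 - 441/1531 = -1191527/362847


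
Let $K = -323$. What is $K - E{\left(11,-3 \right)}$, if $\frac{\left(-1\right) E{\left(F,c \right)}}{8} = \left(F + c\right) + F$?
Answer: $-171$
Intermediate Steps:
$E{\left(F,c \right)} = - 16 F - 8 c$ ($E{\left(F,c \right)} = - 8 \left(\left(F + c\right) + F\right) = - 8 \left(c + 2 F\right) = - 16 F - 8 c$)
$K - E{\left(11,-3 \right)} = -323 - \left(\left(-16\right) 11 - -24\right) = -323 - \left(-176 + 24\right) = -323 - -152 = -323 + 152 = -171$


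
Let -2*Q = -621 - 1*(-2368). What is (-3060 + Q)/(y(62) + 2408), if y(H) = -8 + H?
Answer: -7867/4924 ≈ -1.5977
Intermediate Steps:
Q = -1747/2 (Q = -(-621 - 1*(-2368))/2 = -(-621 + 2368)/2 = -½*1747 = -1747/2 ≈ -873.50)
(-3060 + Q)/(y(62) + 2408) = (-3060 - 1747/2)/((-8 + 62) + 2408) = -7867/(2*(54 + 2408)) = -7867/2/2462 = -7867/2*1/2462 = -7867/4924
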